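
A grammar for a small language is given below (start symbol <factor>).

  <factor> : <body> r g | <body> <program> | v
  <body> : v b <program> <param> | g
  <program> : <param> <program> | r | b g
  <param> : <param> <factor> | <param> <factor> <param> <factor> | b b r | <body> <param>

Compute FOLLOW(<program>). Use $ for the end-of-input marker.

{ $, b, g, r, v }

In <factor> : <body> <program>: <program> is at the end, add FOLLOW(<factor>) = { $, b, g, r, v }.
In <body> : v b <program> <param>: add FIRST(<param>) = { b, g, v }.
In <program> : <param> <program>: <program> is at the end, add FOLLOW(<program>) = { $, b, g, r, v }.
Union: FOLLOW(<program>) = { $, b, g, r, v }.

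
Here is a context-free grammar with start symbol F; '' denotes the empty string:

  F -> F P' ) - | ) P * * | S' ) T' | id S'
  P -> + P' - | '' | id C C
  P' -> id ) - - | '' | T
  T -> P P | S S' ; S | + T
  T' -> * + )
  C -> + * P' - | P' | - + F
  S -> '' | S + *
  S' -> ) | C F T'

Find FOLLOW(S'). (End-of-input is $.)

In F -> S' ) T': add FIRST() T') = { ) }.
In F -> id S': S' is at the end, add FOLLOW(F) = { $, ), *, +, -, id }.
In T -> S S' ; S: add FIRST(; S) = { ; }.
Union: FOLLOW(S') = { $, ), *, +, -, ;, id }.

{ $, ), *, +, -, ;, id }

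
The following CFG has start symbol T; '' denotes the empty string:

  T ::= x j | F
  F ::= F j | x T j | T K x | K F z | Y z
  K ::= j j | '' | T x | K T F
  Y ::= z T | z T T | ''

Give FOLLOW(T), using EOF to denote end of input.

{ EOF, j, x, z }

T is the start symbol, so EOF ∈ FOLLOW(T).
In F ::= x T j: add FIRST(j) = { j }.
In F ::= T K x: add FIRST(K x) = { j, x, z }.
In K ::= T x: add FIRST(x) = { x }.
In K ::= K T F: add FIRST(F) = { j, x, z }.
In Y ::= z T: T is at the end, add FOLLOW(Y) = { z }.
In Y ::= z T T: add FIRST(T) = { j, x, z }.
In Y ::= z T T: T is at the end, add FOLLOW(Y) = { z }.
Union: FOLLOW(T) = { EOF, j, x, z }.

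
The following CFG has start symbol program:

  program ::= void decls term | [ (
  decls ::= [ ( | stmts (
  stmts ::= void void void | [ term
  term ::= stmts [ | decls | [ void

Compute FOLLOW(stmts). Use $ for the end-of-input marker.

In decls ::= stmts (: add FIRST(() = { ( }.
In term ::= stmts [: add FIRST([) = { [ }.
Union: FOLLOW(stmts) = { (, [ }.

{ (, [ }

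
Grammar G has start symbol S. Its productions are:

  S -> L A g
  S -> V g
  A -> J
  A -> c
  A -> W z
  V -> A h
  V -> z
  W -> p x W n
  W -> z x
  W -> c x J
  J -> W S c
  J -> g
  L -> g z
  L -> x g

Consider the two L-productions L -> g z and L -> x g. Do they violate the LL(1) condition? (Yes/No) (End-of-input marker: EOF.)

FIRST(g z) = { g } and FIRST(x g) = { x }.
The FIRST sets are disjoint and neither alternative is nullable — no conflict.

No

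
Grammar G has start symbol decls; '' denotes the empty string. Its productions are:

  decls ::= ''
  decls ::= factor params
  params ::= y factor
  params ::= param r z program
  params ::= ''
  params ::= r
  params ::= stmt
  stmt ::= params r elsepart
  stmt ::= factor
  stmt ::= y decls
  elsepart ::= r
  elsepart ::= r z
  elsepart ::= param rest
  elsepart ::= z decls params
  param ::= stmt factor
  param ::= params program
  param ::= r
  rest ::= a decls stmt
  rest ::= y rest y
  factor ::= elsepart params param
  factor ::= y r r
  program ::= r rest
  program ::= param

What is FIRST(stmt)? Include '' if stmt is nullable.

{ r, y, z }

From stmt ::= params r elsepart: params nullable, take FIRST(params) ∪ {r} = { r, y, z }.
From stmt ::= factor: add FIRST(factor) = { r, y, z }.
stmt ::= y decls contributes {y}.
Union: FIRST(stmt) = { r, y, z }.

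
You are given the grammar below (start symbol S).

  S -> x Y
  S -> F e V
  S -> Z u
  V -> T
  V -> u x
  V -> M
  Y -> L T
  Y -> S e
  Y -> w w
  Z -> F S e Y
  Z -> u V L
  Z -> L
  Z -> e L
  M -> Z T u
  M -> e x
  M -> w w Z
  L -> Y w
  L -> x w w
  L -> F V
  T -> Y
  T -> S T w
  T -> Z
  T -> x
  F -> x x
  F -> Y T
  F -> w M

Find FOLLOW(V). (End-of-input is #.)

{ #, e, u, w, x }

In S -> F e V: V is at the end, add FOLLOW(S) = { #, e, u, w, x }.
In Z -> u V L: add FIRST(L) = { e, u, w, x }.
In L -> F V: V is at the end, add FOLLOW(L) = { #, e, u, w, x }.
Union: FOLLOW(V) = { #, e, u, w, x }.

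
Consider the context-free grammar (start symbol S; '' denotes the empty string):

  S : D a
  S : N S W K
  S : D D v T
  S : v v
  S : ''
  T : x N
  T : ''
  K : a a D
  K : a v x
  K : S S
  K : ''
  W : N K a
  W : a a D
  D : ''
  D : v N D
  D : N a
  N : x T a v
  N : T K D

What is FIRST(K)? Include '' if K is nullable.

{ a, v, x, '' }

K : a a D contributes {a}.
K : a v x contributes {a}.
From K : S S: S, S nullable, take FIRST(S) ∪ FIRST(S) = { a, v, x }; also '' since the whole RHS is nullable.
K : '' contributes ''.
Union: FIRST(K) = { a, v, x, '' }.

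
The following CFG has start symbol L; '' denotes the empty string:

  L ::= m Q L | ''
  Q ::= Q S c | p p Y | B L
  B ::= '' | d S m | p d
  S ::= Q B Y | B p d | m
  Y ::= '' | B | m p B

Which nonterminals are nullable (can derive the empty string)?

Directly nullable (have an ''-production): L, B, Y.
S ::= Q B Y with every symbol nullable, so S is nullable.
Q ::= B L with every symbol nullable, so Q is nullable.

{ B, L, Q, S, Y }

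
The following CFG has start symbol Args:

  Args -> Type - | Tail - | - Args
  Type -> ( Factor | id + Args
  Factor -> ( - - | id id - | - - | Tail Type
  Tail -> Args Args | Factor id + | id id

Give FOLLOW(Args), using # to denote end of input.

{ #, (, -, id }

Args is the start symbol, so # ∈ FOLLOW(Args).
In Args -> - Args: Args is at the end, add FOLLOW(Args) = { #, (, -, id }.
In Type -> id + Args: Args is at the end, add FOLLOW(Type) = { -, id }.
In Tail -> Args Args: add FIRST(Args) = { (, -, id }.
In Tail -> Args Args: Args is at the end, add FOLLOW(Tail) = { (, -, id }.
Union: FOLLOW(Args) = { #, (, -, id }.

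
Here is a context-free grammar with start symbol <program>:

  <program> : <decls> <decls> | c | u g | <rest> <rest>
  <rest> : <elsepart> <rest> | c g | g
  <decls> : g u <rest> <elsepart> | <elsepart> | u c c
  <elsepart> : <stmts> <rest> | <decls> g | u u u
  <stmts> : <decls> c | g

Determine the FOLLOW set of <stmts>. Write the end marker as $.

In <elsepart> : <stmts> <rest>: add FIRST(<rest>) = { c, g, u }.
Union: FOLLOW(<stmts>) = { c, g, u }.

{ c, g, u }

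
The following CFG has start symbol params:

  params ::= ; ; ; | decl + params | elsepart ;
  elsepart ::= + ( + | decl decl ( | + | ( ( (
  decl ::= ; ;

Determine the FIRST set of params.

{ (, +, ; }

params ::= ; ; ; contributes {;}.
From params ::= decl + params: add FIRST(decl) = { ; }.
From params ::= elsepart ;: add FIRST(elsepart) = { (, +, ; }.
Union: FIRST(params) = { (, +, ; }.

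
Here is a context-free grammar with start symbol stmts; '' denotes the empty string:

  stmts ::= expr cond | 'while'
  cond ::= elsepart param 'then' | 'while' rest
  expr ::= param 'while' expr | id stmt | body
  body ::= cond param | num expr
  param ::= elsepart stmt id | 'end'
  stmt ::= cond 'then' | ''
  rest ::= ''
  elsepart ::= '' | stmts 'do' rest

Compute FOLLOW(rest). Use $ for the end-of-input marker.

{ $, 'do', 'end', 'then', 'while', id, num }

In cond ::= 'while' rest: rest is at the end, add FOLLOW(cond) = { $, 'do', 'end', 'then', 'while', id, num }.
In elsepart ::= stmts 'do' rest: rest is at the end, add FOLLOW(elsepart) = { 'end', 'while', id, num }.
Union: FOLLOW(rest) = { $, 'do', 'end', 'then', 'while', id, num }.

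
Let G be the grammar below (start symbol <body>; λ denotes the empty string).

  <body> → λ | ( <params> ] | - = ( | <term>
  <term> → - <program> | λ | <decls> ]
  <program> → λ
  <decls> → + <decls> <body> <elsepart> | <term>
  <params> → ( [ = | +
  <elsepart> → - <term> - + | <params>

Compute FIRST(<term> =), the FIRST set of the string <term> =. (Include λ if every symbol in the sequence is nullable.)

{ +, -, =, ] }

Add FIRST(<term>)\{λ} = { +, -, ] }; <term> is nullable, continue.
= is a terminal; add {=} and stop.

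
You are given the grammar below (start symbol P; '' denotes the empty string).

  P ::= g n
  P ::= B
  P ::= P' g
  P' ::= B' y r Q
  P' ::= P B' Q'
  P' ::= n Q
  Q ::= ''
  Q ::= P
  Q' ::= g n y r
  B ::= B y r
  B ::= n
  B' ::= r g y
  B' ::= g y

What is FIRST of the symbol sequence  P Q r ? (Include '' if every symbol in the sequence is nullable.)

{ g, n, r }

Add FIRST(P) = { g, n, r }; P is not nullable, stop.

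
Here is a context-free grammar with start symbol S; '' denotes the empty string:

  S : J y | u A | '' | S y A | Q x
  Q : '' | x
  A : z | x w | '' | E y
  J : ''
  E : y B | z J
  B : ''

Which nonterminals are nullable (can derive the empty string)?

Directly nullable (have an ''-production): S, Q, A, J, B.
No other nonterminal has a production whose RHS symbols are all nullable.

{ A, B, J, Q, S }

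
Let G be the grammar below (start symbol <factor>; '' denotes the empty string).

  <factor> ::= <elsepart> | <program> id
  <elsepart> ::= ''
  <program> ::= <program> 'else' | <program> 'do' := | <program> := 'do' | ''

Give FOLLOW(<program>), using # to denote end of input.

In <factor> ::= <program> id: add FIRST(id) = { id }.
In <program> ::= <program> 'else': add FIRST('else') = { 'else' }.
In <program> ::= <program> 'do' :=: add FIRST('do' :=) = { 'do' }.
In <program> ::= <program> := 'do': add FIRST(:= 'do') = { := }.
Union: FOLLOW(<program>) = { 'do', 'else', :=, id }.

{ 'do', 'else', :=, id }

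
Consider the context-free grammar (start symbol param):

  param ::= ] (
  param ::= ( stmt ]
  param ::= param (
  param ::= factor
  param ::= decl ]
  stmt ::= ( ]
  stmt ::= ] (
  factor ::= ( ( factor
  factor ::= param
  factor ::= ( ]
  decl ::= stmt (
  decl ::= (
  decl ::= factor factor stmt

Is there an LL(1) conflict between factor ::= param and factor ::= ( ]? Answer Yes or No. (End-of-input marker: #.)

Yes

FIRST(param) = { (, ] } and FIRST(( ]) = { ( }.
Both contain (, so the two alternatives are not disjoint — LL(1) conflict.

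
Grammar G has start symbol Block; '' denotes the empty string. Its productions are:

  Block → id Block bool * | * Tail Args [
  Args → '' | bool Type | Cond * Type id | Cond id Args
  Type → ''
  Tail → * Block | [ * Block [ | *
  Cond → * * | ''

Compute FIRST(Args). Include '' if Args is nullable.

{ *, bool, id, '' }

Args → '' contributes ''.
Args → bool Type contributes {bool}.
From Args → Cond * Type id: Cond nullable, take FIRST(Cond) ∪ {*} = { * }.
From Args → Cond id Args: Cond nullable, take FIRST(Cond) ∪ {id} = { *, id }.
Union: FIRST(Args) = { *, bool, id, '' }.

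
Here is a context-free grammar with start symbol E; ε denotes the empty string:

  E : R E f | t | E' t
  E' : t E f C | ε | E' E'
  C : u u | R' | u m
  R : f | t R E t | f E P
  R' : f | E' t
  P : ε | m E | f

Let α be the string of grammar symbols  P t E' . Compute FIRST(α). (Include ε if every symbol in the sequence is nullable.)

{ f, m, t }

Add FIRST(P)\{ε} = { f, m }; P is nullable, continue.
t is a terminal; add {t} and stop.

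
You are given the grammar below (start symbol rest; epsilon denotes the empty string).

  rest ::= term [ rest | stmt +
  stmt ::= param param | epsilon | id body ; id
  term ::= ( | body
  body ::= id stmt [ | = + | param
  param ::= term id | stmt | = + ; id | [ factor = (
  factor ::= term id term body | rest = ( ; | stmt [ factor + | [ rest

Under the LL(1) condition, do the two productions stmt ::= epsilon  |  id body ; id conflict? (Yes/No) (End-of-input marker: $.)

FIRST(epsilon) = { epsilon } and FIRST(id body ; id) = { id }.
The first alternative is nullable and FOLLOW(stmt) = { (, +, ;, =, [, id } shares id with FIRST of the second — conflict.

Yes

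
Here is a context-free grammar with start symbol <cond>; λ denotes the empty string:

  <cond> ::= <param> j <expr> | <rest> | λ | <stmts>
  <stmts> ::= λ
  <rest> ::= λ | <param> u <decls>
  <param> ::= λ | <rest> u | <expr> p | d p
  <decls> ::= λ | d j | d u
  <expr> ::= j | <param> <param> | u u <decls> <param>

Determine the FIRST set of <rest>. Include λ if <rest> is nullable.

<rest> ::= λ contributes λ.
From <rest> ::= <param> u <decls>: <param> nullable, take FIRST(<param>) ∪ {u} = { d, j, p, u }.
Union: FIRST(<rest>) = { d, j, p, u, λ }.

{ d, j, p, u, λ }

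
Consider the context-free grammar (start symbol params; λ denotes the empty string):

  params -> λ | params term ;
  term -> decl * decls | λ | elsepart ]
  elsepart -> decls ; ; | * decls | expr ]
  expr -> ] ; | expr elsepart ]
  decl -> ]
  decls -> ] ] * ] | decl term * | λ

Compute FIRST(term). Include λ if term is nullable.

From term -> decl * decls: add FIRST(decl) = { ] }.
term -> λ contributes λ.
From term -> elsepart ]: add FIRST(elsepart) = { *, ;, ] }.
Union: FIRST(term) = { *, ;, ], λ }.

{ *, ;, ], λ }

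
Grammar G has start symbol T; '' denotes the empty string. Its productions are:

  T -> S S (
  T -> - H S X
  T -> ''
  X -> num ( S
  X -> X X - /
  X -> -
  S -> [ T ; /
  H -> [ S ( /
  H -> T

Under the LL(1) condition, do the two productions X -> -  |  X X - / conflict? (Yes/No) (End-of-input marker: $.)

FIRST(-) = { - } and FIRST(X X - /) = { -, num }.
Both contain -, so the two alternatives are not disjoint — LL(1) conflict.

Yes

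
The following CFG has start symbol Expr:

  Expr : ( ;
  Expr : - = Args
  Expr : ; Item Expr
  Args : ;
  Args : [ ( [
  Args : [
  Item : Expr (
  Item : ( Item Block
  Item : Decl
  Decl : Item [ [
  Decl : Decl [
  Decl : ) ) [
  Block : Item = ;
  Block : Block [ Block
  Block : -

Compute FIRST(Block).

{ (, ), -, ; }

From Block : Item = ;: add FIRST(Item) = { (, ), -, ; }.
From Block : Block [ Block: add FIRST(Block) = { (, ), -, ; }.
Block : - contributes {-}.
Union: FIRST(Block) = { (, ), -, ; }.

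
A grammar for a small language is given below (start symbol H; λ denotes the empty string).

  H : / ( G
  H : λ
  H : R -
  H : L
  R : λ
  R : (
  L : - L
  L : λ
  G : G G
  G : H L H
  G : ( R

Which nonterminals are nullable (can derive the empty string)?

{ G, H, L, R }

Directly nullable (have an λ-production): H, R, L.
G : G G with every symbol nullable, so G is nullable.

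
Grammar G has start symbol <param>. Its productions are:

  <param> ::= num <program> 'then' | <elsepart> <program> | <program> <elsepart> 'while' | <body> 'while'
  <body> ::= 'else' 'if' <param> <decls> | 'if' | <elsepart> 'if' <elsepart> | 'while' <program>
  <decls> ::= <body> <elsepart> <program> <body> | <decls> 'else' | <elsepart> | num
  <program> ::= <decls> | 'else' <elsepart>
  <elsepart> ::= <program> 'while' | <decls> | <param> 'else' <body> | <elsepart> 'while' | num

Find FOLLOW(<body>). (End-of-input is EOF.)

In <param> ::= <body> 'while': add FIRST('while') = { 'while' }.
In <decls> ::= <body> <elsepart> <program> <body>: add FIRST(<elsepart> <program> <body>) = { 'else', 'if', 'while', num }.
In <decls> ::= <body> <elsepart> <program> <body>: <body> is at the end, add FOLLOW(<decls>) = { EOF, 'else', 'if', 'then', 'while', num }.
In <elsepart> ::= <param> 'else' <body>: <body> is at the end, add FOLLOW(<elsepart>) = { EOF, 'else', 'if', 'then', 'while', num }.
Union: FOLLOW(<body>) = { EOF, 'else', 'if', 'then', 'while', num }.

{ EOF, 'else', 'if', 'then', 'while', num }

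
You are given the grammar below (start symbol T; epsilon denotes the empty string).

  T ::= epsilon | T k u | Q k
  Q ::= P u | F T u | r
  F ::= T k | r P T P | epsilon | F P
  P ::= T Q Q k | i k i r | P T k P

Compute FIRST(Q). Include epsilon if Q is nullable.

From Q ::= P u: add FIRST(P) = { i, k, r, u }.
From Q ::= F T u: F, T nullable, take FIRST(F) ∪ FIRST(T) ∪ {u} = { i, k, r, u }.
Q ::= r contributes {r}.
Union: FIRST(Q) = { i, k, r, u }.

{ i, k, r, u }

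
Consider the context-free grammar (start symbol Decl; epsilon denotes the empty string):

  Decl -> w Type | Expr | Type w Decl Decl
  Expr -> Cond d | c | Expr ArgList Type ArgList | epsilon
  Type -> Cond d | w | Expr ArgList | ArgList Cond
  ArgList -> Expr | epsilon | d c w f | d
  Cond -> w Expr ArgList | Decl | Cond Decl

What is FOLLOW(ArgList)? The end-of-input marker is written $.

{ $, c, d, w }

In Expr -> Expr ArgList Type ArgList: add FIRST(Type ArgList)\{epsilon} = { c, d, w }.
  Since Type ArgList is nullable, also add FOLLOW(Expr) = { $, c, d, w }.
In Expr -> Expr ArgList Type ArgList: ArgList is at the end, add FOLLOW(Expr) = { $, c, d, w }.
In Type -> Expr ArgList: ArgList is at the end, add FOLLOW(Type) = { $, c, d, w }.
In Type -> ArgList Cond: add FIRST(Cond)\{epsilon} = { c, d, w }.
  Since Cond is nullable, also add FOLLOW(Type) = { $, c, d, w }.
In Cond -> w Expr ArgList: ArgList is at the end, add FOLLOW(Cond) = { $, c, d, w }.
Union: FOLLOW(ArgList) = { $, c, d, w }.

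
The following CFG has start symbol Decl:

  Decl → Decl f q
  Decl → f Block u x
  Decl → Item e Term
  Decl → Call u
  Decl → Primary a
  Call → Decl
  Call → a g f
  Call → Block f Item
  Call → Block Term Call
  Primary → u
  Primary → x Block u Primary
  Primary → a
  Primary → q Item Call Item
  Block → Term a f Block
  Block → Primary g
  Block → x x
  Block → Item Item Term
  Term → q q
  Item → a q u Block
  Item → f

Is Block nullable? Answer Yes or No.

No nonterminal in this grammar is nullable.
No production of Block has an RHS whose symbols are all nullable, so Block is not nullable.

No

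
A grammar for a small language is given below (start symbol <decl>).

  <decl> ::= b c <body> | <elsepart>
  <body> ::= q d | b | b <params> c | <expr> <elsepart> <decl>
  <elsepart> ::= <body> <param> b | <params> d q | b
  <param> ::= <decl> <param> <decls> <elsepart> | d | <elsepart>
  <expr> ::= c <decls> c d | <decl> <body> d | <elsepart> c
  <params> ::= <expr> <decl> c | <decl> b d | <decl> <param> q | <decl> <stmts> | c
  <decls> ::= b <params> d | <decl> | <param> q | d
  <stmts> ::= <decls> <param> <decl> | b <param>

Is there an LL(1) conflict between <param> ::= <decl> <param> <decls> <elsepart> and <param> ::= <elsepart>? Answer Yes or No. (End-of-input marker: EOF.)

FIRST(<decl> <param> <decls> <elsepart>) = { b, c, q } and FIRST(<elsepart>) = { b, c, q }.
Both contain b, so the two alternatives are not disjoint — LL(1) conflict.

Yes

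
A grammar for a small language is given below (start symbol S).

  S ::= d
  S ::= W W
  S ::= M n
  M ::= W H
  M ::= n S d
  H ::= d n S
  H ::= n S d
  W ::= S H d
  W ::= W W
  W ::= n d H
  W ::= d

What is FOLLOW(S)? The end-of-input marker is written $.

S is the start symbol, so $ ∈ FOLLOW(S).
In M ::= n S d: add FIRST(d) = { d }.
In H ::= d n S: S is at the end, add FOLLOW(H) = { $, d, n }.
In H ::= n S d: add FIRST(d) = { d }.
In W ::= S H d: add FIRST(H d) = { d, n }.
Union: FOLLOW(S) = { $, d, n }.

{ $, d, n }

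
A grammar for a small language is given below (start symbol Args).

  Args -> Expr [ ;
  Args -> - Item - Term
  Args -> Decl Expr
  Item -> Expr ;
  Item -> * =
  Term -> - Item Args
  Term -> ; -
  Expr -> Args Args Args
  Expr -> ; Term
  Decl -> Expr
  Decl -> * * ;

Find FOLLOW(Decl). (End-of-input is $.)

{ *, -, ; }

In Args -> Decl Expr: add FIRST(Expr) = { *, -, ; }.
Union: FOLLOW(Decl) = { *, -, ; }.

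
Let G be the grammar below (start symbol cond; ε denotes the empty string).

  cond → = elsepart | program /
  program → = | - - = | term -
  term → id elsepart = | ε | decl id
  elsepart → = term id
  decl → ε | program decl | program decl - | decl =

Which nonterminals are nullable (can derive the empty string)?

Directly nullable (have an ε-production): term, decl.
No other nonterminal has a production whose RHS symbols are all nullable.

{ decl, term }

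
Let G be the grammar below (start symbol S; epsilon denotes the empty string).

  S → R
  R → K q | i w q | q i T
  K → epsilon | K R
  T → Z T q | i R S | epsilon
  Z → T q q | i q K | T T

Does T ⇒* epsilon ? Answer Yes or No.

Yes

T has an epsilon-production, so T ⇒ epsilon.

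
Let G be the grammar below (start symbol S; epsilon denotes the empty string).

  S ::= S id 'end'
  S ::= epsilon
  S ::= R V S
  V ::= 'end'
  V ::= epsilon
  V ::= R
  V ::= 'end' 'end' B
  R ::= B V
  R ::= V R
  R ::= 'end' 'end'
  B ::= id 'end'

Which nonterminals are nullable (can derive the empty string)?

{ S, V }

Directly nullable (have an epsilon-production): S, V.
No other nonterminal has a production whose RHS symbols are all nullable.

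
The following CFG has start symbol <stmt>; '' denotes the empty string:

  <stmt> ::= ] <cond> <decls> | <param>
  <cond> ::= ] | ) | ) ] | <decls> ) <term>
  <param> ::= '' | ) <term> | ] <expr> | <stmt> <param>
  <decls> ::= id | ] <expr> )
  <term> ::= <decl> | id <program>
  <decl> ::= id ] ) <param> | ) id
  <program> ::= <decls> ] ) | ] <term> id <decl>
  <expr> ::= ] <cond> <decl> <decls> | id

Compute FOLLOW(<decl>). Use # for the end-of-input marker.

{ #, ), ], id }

In <term> ::= <decl>: <decl> is at the end, add FOLLOW(<term>) = { #, ), ], id }.
In <program> ::= ] <term> id <decl>: <decl> is at the end, add FOLLOW(<program>) = { #, ), ], id }.
In <expr> ::= ] <cond> <decl> <decls>: add FIRST(<decls>) = { ], id }.
Union: FOLLOW(<decl>) = { #, ), ], id }.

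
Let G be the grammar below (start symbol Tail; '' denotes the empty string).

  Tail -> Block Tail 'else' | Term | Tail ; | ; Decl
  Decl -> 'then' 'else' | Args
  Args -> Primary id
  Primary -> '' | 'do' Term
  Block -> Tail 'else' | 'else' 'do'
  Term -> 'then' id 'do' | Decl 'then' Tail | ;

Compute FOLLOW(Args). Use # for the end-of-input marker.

In Decl -> Args: Args is at the end, add FOLLOW(Decl) = { #, 'else', 'then', ;, id }.
Union: FOLLOW(Args) = { #, 'else', 'then', ;, id }.

{ #, 'else', 'then', ;, id }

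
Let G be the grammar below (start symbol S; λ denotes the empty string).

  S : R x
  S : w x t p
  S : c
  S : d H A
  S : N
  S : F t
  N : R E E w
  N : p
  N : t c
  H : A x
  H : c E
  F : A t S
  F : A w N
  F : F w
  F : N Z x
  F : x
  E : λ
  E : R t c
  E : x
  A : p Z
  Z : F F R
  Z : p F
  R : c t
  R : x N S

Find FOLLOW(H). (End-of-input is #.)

In S : d H A: add FIRST(A) = { p }.
Union: FOLLOW(H) = { p }.

{ p }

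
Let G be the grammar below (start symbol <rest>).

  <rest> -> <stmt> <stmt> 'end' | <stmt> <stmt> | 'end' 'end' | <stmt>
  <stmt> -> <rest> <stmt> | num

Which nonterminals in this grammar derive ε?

No nonterminal has an empty production or an RHS whose symbols are all nullable.

{ } (none)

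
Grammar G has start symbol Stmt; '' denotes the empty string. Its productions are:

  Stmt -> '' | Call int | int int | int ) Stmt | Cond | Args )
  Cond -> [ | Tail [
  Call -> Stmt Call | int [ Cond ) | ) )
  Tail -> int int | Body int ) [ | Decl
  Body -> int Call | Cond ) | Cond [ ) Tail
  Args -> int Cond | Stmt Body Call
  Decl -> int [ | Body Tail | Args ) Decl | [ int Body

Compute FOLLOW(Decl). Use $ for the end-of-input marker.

In Tail -> Decl: Decl is at the end, add FOLLOW(Tail) = { ), [, int }.
In Decl -> Args ) Decl: Decl is at the end, add FOLLOW(Decl) = { ), [, int }.
Union: FOLLOW(Decl) = { ), [, int }.

{ ), [, int }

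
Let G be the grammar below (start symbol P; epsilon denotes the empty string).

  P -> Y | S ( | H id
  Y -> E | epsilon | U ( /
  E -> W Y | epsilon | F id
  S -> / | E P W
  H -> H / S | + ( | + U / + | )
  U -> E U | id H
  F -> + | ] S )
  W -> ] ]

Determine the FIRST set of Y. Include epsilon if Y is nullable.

{ +, ], id, epsilon }

From Y -> E: add FIRST(E) = { +, ], epsilon } (including epsilon since E is nullable).
Y -> epsilon contributes epsilon.
From Y -> U ( /: add FIRST(U) = { +, ], id }.
Union: FIRST(Y) = { +, ], id, epsilon }.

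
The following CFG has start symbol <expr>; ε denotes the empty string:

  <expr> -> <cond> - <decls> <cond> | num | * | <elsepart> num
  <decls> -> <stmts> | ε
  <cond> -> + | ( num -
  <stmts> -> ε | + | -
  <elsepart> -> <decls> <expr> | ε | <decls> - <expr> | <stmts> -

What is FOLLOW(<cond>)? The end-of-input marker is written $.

{ $, -, num }

In <expr> -> <cond> - <decls> <cond>: add FIRST(- <decls> <cond>) = { - }.
In <expr> -> <cond> - <decls> <cond>: <cond> is at the end, add FOLLOW(<expr>) = { $, num }.
Union: FOLLOW(<cond>) = { $, -, num }.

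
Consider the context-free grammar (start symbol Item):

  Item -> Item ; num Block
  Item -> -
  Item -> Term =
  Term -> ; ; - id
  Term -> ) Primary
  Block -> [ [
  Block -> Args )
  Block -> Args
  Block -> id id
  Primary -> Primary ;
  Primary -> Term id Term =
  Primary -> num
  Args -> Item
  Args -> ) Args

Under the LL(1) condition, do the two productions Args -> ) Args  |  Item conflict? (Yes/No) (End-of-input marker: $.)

FIRST() Args) = { ) } and FIRST(Item) = { ), -, ; }.
Both contain ), so the two alternatives are not disjoint — LL(1) conflict.

Yes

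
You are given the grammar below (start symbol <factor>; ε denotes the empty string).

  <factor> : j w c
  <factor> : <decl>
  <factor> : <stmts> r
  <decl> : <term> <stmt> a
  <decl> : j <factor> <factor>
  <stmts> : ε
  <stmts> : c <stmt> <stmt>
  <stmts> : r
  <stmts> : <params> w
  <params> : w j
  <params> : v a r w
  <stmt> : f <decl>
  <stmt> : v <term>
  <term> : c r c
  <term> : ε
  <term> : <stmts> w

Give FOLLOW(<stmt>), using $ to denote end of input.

In <decl> : <term> <stmt> a: add FIRST(a) = { a }.
In <stmts> : c <stmt> <stmt>: add FIRST(<stmt>) = { f, v }.
In <stmts> : c <stmt> <stmt>: <stmt> is at the end, add FOLLOW(<stmts>) = { r, w }.
Union: FOLLOW(<stmt>) = { a, f, r, v, w }.

{ a, f, r, v, w }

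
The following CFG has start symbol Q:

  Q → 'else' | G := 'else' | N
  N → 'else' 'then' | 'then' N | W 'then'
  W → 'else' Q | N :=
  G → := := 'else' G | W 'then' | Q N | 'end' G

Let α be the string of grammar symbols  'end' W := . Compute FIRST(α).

{ 'end' }

'end' is a terminal; add {'end'} and stop.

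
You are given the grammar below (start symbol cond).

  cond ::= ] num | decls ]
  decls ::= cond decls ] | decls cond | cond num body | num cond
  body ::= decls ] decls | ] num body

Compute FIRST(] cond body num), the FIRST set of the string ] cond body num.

] is a terminal; add {]} and stop.

{ ] }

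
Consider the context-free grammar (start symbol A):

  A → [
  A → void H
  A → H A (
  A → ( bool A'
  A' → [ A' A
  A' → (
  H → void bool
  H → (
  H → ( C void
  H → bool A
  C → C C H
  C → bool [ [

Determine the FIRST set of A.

A → [ contributes {[}.
A → void H contributes {void}.
From A → H A (: add FIRST(H) = { (, bool, void }.
A → ( bool A' contributes {(}.
Union: FIRST(A) = { (, [, bool, void }.

{ (, [, bool, void }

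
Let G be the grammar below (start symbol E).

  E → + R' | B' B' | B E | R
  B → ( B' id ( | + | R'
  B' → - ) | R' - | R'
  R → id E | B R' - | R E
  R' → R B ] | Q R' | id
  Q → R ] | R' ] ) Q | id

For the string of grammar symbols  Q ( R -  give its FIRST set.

Add FIRST(Q) = { (, +, id }; Q is not nullable, stop.

{ (, +, id }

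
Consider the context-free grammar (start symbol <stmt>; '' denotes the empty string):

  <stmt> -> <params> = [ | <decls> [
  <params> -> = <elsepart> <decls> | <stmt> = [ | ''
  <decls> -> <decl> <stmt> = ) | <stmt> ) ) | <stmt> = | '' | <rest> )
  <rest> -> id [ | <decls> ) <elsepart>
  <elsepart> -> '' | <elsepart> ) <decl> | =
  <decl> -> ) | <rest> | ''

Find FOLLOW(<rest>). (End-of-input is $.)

In <decls> -> <rest> ): add FIRST()) = { ) }.
In <decl> -> <rest>: <rest> is at the end, add FOLLOW(<decl>) = { ), =, [, id }.
Union: FOLLOW(<rest>) = { ), =, [, id }.

{ ), =, [, id }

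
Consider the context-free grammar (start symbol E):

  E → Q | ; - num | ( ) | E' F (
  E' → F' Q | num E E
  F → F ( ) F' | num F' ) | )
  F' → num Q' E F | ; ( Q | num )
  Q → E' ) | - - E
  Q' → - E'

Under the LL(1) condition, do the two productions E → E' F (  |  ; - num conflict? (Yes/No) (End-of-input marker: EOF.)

FIRST(E' F () = { ;, num } and FIRST(; - num) = { ; }.
Both contain ;, so the two alternatives are not disjoint — LL(1) conflict.

Yes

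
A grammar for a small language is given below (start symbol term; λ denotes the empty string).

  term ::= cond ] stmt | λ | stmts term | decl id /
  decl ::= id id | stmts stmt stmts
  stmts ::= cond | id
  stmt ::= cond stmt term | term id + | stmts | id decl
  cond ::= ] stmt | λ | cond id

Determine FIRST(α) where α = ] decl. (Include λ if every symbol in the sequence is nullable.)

] is a terminal; add {]} and stop.

{ ] }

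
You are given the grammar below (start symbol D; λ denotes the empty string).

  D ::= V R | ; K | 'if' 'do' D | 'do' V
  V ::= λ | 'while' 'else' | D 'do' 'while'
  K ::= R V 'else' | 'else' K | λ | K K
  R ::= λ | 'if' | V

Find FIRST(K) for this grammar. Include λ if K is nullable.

{ 'do', 'else', 'if', 'while', ;, λ }

From K ::= R V 'else': R, V nullable, take FIRST(R) ∪ FIRST(V) ∪ {'else'} = { 'do', 'else', 'if', 'while', ; }.
K ::= 'else' K contributes {'else'}.
K ::= λ contributes λ.
From K ::= K K: K, K nullable, take FIRST(K) ∪ FIRST(K) = { 'do', 'else', 'if', 'while', ; }; also λ since the whole RHS is nullable.
Union: FIRST(K) = { 'do', 'else', 'if', 'while', ;, λ }.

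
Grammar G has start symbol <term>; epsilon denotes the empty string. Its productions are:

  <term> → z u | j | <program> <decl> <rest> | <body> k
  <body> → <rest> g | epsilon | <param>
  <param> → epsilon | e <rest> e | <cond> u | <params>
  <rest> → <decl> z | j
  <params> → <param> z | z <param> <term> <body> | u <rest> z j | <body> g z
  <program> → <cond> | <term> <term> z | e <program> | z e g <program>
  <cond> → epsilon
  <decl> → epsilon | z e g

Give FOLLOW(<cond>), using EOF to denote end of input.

{ j, u, z }

In <param> → <cond> u: add FIRST(u) = { u }.
In <program> → <cond>: <cond> is at the end, add FOLLOW(<program>) = { j, z }.
Union: FOLLOW(<cond>) = { j, u, z }.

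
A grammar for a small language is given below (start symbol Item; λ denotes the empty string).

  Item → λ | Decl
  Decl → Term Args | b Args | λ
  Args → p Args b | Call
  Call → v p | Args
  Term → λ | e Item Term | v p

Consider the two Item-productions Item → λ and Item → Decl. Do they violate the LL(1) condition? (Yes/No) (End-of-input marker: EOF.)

Yes

FIRST(λ) = { λ } and FIRST(Decl) = { b, e, p, v, λ }.
Both alternatives are nullable, violating the LL(1) condition.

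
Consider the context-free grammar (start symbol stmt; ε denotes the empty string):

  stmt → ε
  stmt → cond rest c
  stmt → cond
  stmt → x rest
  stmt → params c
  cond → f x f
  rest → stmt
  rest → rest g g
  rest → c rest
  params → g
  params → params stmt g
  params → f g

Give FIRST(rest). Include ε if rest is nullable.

{ c, f, g, x, ε }

From rest → stmt: add FIRST(stmt) = { f, g, x, ε } (including ε since stmt is nullable).
From rest → rest g g: rest nullable, take FIRST(rest) ∪ {g} = { c, f, g, x }.
rest → c rest contributes {c}.
Union: FIRST(rest) = { c, f, g, x, ε }.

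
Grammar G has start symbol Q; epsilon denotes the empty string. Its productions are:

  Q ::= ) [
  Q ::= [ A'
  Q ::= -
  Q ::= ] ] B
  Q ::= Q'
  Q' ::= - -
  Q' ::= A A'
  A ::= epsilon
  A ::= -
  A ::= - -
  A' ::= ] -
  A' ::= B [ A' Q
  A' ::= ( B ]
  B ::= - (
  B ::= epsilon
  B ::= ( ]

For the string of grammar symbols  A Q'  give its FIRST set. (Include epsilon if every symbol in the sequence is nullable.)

{ (, -, [, ] }

Add FIRST(A)\{epsilon} = { - }; A is nullable, continue.
Add FIRST(Q') = { (, -, [, ] }; Q' is not nullable, stop.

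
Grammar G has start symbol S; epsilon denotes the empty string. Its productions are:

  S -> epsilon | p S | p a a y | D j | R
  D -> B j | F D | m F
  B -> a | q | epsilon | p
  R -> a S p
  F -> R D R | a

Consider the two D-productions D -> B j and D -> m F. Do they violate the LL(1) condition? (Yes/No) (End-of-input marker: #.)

FIRST(B j) = { a, j, p, q } and FIRST(m F) = { m }.
The FIRST sets are disjoint and neither alternative is nullable — no conflict.

No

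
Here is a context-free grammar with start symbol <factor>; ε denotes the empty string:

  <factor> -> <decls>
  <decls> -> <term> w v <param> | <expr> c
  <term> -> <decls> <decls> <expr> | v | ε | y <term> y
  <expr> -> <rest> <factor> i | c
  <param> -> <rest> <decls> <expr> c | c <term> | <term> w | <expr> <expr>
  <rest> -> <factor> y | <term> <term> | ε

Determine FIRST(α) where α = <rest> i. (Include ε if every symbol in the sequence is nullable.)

Add FIRST(<rest>)\{ε} = { c, v, w, y }; <rest> is nullable, continue.
i is a terminal; add {i} and stop.

{ c, i, v, w, y }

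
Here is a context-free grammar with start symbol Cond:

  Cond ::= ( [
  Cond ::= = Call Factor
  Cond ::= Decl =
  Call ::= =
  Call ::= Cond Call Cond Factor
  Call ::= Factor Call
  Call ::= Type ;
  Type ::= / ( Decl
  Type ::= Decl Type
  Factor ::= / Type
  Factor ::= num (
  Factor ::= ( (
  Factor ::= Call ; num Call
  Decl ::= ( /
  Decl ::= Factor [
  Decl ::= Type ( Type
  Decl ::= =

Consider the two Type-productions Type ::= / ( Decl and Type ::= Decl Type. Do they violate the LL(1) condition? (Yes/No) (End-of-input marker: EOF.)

FIRST(/ ( Decl) = { / } and FIRST(Decl Type) = { (, /, =, num }.
Both contain /, so the two alternatives are not disjoint — LL(1) conflict.

Yes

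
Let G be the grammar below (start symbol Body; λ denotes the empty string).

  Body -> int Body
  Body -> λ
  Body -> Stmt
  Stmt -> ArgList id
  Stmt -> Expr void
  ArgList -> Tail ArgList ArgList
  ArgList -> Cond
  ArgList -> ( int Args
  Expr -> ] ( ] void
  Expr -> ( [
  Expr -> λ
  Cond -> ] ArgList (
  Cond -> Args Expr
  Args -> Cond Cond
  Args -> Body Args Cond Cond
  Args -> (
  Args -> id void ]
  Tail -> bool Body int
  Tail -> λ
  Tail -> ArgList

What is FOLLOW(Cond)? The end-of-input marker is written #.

In ArgList -> Cond: Cond is at the end, add FOLLOW(ArgList) = { (, ], bool, id, int, void }.
In Args -> Cond Cond: add FIRST(Cond) = { (, ], bool, id, int, void }.
In Args -> Cond Cond: Cond is at the end, add FOLLOW(Args) = { (, ], bool, id, int, void }.
In Args -> Body Args Cond Cond: add FIRST(Cond) = { (, ], bool, id, int, void }.
In Args -> Body Args Cond Cond: Cond is at the end, add FOLLOW(Args) = { (, ], bool, id, int, void }.
Union: FOLLOW(Cond) = { (, ], bool, id, int, void }.

{ (, ], bool, id, int, void }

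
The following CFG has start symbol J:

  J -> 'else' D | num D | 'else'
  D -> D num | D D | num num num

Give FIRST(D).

From D -> D num: add FIRST(D) = { num }.
From D -> D D: add FIRST(D) = { num }.
D -> num num num contributes {num}.
Union: FIRST(D) = { num }.

{ num }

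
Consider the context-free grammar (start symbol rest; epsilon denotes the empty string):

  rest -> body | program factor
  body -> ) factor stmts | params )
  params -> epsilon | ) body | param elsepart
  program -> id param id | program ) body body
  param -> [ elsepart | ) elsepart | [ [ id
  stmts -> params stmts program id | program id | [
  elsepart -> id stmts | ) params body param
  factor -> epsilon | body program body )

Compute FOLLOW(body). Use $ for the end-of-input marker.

{ $, ), [, id }

In rest -> body: body is at the end, add FOLLOW(rest) = { $ }.
In params -> ) body: body is at the end, add FOLLOW(params) = { ), [, id }.
In program -> program ) body body: add FIRST(body) = { ), [ }.
In program -> program ) body body: body is at the end, add FOLLOW(program) = { $, ), [, id }.
In elsepart -> ) params body param: add FIRST(param) = { ), [ }.
In factor -> body program body ): add FIRST(program body )) = { id }.
In factor -> body program body ): add FIRST()) = { ) }.
Union: FOLLOW(body) = { $, ), [, id }.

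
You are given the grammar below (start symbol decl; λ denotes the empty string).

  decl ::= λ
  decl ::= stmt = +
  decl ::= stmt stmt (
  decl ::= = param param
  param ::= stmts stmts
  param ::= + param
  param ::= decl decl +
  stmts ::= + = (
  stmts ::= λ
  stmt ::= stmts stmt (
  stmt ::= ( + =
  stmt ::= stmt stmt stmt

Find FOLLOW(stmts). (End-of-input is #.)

In param ::= stmts stmts: add FIRST(stmts)\{λ} = { + }.
  Since stmts is nullable, also add FOLLOW(param) = { #, (, +, = }.
In param ::= stmts stmts: stmts is at the end, add FOLLOW(param) = { #, (, +, = }.
In stmt ::= stmts stmt (: add FIRST(stmt () = { (, + }.
Union: FOLLOW(stmts) = { #, (, +, = }.

{ #, (, +, = }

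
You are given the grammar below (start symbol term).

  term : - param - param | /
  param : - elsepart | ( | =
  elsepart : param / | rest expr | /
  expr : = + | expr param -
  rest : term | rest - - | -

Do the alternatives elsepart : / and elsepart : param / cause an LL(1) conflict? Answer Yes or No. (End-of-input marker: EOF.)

FIRST(/) = { / } and FIRST(param /) = { (, -, = }.
The FIRST sets are disjoint and neither alternative is nullable — no conflict.

No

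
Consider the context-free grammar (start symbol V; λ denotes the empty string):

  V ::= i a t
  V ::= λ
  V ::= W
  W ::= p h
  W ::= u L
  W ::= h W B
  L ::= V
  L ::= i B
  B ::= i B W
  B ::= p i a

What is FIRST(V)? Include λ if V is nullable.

V ::= i a t contributes {i}.
V ::= λ contributes λ.
From V ::= W: add FIRST(W) = { h, p, u }.
Union: FIRST(V) = { h, i, p, u, λ }.

{ h, i, p, u, λ }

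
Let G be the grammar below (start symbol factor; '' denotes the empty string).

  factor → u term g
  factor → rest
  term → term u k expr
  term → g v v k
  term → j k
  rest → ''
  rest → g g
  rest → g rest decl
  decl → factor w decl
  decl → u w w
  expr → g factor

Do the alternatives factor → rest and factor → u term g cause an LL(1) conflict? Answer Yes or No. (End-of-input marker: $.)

FIRST(rest) = { g, '' } and FIRST(u term g) = { u }.
The first alternative is nullable and FOLLOW(factor) = { $, g, u, w } shares u with FIRST of the second — conflict.

Yes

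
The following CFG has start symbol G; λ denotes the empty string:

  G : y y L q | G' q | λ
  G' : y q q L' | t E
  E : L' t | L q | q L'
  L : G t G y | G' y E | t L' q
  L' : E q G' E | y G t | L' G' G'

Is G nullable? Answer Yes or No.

G has an λ-production, so G ⇒ λ.

Yes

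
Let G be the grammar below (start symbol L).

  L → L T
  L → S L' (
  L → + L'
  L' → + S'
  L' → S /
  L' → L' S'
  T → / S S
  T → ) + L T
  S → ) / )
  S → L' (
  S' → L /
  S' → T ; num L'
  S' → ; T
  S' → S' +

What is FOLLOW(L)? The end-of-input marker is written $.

{ $, ), / }

L is the start symbol, so $ ∈ FOLLOW(L).
In L → L T: add FIRST(T) = { ), / }.
In T → ) + L T: add FIRST(T) = { ), / }.
In S' → L /: add FIRST(/) = { / }.
Union: FOLLOW(L) = { $, ), / }.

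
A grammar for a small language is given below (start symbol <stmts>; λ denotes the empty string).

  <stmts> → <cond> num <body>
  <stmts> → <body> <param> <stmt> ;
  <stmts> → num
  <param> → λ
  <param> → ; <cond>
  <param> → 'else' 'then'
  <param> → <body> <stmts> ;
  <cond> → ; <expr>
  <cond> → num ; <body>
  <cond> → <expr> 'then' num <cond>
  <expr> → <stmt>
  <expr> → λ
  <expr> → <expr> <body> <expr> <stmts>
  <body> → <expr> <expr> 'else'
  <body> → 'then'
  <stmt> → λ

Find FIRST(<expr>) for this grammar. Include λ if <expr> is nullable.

From <expr> → <stmt>: add FIRST(<stmt>) = { λ } (including λ since <stmt> is nullable).
<expr> → λ contributes λ.
From <expr> → <expr> <body> <expr> <stmts>: <expr> nullable, take FIRST(<expr>) ∪ FIRST(<body>) = { 'else', 'then' }.
Union: FIRST(<expr>) = { 'else', 'then', λ }.

{ 'else', 'then', λ }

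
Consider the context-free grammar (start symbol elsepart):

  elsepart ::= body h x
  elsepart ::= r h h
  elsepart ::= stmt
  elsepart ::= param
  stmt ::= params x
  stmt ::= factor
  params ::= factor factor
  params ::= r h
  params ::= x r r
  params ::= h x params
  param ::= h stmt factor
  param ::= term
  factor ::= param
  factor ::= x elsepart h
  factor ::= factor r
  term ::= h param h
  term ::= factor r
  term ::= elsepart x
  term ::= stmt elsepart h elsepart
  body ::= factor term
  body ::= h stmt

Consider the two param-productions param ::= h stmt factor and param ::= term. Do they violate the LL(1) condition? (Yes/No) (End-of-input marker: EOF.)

FIRST(h stmt factor) = { h } and FIRST(term) = { h, r, x }.
Both contain h, so the two alternatives are not disjoint — LL(1) conflict.

Yes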